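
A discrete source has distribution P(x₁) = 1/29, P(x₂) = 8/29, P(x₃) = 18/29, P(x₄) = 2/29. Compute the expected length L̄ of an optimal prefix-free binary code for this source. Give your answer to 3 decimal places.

Repeatedly combine the two least-probable nodes; the expected code length is the sum of the merged weights.
merge 1/29 + 2/29 → 3/29
merge 3/29 + 8/29 → 11/29
merge 11/29 + 18/29 → 1
L = 3/29 + 11/29 + 1 = 43/29 ≈ 1.483 bits/symbol.

1.483 bits/symbol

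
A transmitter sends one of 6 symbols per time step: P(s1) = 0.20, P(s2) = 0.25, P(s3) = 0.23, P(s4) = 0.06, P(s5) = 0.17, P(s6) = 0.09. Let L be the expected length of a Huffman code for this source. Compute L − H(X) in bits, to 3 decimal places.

Entropy H = −Σ p log₂ p ≈ 2.4428 bits.
Huffman merges: 3/50+9/100→3/20; 3/20+17/100→8/25; 1/5+23/100→43/100; 1/4+8/25→57/100; 43/100+57/100→1. L = 247/100 ≈ 2.4700.
L − H = 2.4700 − 2.4428 = 0.027 bits.

0.027 bits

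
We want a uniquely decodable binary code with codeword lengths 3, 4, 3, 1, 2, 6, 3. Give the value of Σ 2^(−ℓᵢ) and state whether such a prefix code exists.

With common denominator 2^6 = 64: Σ 2^(−ℓᵢ) = 8/64 + 4/64 + 8/64 + 32/64 + 16/64 + 1/64 + 8/64 = 77/64 = 1.203125.
Kraft's inequality requires Σ ≤ 1; here Σ = 1.203125 > 1, so no such prefix code exists.

1.203125; no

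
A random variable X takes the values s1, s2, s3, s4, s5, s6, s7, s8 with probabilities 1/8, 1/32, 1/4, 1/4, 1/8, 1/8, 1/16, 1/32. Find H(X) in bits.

Each probability is a power of 1/2, so log₂(1/p) is an integer.
H = Σ p·log₂(1/p) = 1/8·3 + 1/32·5 + 1/4·2 + 1/4·2 + 1/8·3 + 1/8·3 + 1/16·4 + 1/32·5 = 2.6875 bits.

2.6875 bits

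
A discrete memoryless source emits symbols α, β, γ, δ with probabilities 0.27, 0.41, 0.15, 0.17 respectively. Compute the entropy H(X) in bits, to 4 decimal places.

1.8825 bits

H = −Σ pᵢ log₂ pᵢ.
−0.27·log₂(0.27) = 0.5100
−0.41·log₂(0.41) = 0.5274
−0.15·log₂(0.15) = 0.4105
−0.17·log₂(0.17) = 0.4346
Sum ≈ 1.8825 → 1.8825 bits.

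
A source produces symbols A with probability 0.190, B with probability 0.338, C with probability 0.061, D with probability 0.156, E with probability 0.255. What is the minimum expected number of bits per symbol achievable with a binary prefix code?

Repeatedly combine the two least-probable nodes; the expected code length is the sum of the merged weights.
merge 61/1000 + 39/250 → 217/1000
merge 19/100 + 217/1000 → 407/1000
merge 51/200 + 169/500 → 593/1000
merge 407/1000 + 593/1000 → 1
L = 217/1000 + 407/1000 + 593/1000 + 1 = 2217/1000 = 2.217 bits/symbol.

2.217 bits/symbol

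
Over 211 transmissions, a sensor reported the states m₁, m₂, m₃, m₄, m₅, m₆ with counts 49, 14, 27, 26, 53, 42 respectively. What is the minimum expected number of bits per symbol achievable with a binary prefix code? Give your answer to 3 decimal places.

Probabilities are the counts divided by 211.
Repeatedly combine the two least-probable nodes; the expected code length is the sum of the merged weights.
merge 14/211 + 26/211 → 40/211
merge 27/211 + 40/211 → 67/211
merge 42/211 + 49/211 → 91/211
merge 53/211 + 67/211 → 120/211
merge 91/211 + 120/211 → 1
L = 40/211 + 67/211 + 91/211 + 120/211 + 1 = 529/211 ≈ 2.507 bits/symbol.

2.507 bits/symbol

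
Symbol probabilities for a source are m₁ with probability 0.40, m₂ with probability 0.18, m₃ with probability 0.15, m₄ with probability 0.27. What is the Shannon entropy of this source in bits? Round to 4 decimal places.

1.8946 bits

H = −Σ pᵢ log₂ pᵢ.
−0.40·log₂(0.40) = 0.5288
−0.18·log₂(0.18) = 0.4453
−0.15·log₂(0.15) = 0.4105
−0.27·log₂(0.27) = 0.5100
Sum ≈ 1.8946 → 1.8946 bits.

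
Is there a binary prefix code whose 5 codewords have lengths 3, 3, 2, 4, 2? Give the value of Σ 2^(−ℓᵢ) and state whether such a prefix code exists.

0.8125; yes

With common denominator 2^4 = 16: Σ 2^(−ℓᵢ) = 2/16 + 2/16 + 4/16 + 1/16 + 4/16 = 13/16 = 0.8125.
Kraft's inequality requires Σ ≤ 1; here Σ = 0.8125 ≤ 1, so such a prefix code exists.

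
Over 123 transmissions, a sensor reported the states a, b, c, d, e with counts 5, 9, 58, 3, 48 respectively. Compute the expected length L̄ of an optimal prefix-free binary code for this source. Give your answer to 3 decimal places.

Probabilities are the counts divided by 123.
Repeatedly combine the two least-probable nodes; the expected code length is the sum of the merged weights.
merge 1/41 + 5/123 → 8/123
merge 8/123 + 3/41 → 17/123
merge 17/123 + 16/41 → 65/123
merge 58/123 + 65/123 → 1
L = 8/123 + 17/123 + 65/123 + 1 = 71/41 ≈ 1.732 bits/symbol.

1.732 bits/symbol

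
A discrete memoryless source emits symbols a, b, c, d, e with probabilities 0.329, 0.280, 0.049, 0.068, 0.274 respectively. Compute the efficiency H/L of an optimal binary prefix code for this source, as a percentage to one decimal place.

95.9%

Entropy H = −Σ p log₂ p ≈ 2.0306 bits.
Huffman merges: 49/1000+17/250→117/1000; 117/1000+137/500→391/1000; 7/25+329/1000→609/1000; 391/1000+609/1000→1. L = 2117/1000 ≈ 2.1170.
Efficiency = H/L = 2.0306/2.1170 = 95.9%.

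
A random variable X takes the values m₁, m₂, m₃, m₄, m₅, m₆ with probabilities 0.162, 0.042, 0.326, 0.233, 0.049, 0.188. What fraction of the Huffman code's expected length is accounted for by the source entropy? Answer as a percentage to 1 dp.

98.2%

Entropy H = −Σ p log₂ p ≈ 2.3008 bits.
Huffman merges: 21/500+49/1000→91/1000; 91/1000+81/500→253/1000; 47/250+233/1000→421/1000; 253/1000+163/500→579/1000; 421/1000+579/1000→1. L = 293/125 ≈ 2.3440.
Efficiency = H/L = 2.3008/2.3440 = 98.2%.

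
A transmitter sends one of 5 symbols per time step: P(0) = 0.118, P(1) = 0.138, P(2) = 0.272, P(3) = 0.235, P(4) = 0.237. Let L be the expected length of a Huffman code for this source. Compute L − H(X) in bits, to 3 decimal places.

Entropy H = −Σ p log₂ p ≈ 2.2523 bits.
Huffman merges: 59/500+69/500→32/125; 47/200+237/1000→59/125; 32/125+34/125→66/125; 59/125+66/125→1. L = 282/125 ≈ 2.2560.
L − H = 2.2560 − 2.2523 = 0.004 bits.

0.004 bits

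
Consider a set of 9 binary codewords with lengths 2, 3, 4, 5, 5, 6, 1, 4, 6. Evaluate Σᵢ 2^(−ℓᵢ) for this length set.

With common denominator 2^6 = 64: Σ 2^(−ℓᵢ) = 16/64 + 8/64 + 4/64 + 2/64 + 2/64 + 1/64 + 32/64 + 4/64 + 1/64 = 70/64 = 1.09375.

1.09375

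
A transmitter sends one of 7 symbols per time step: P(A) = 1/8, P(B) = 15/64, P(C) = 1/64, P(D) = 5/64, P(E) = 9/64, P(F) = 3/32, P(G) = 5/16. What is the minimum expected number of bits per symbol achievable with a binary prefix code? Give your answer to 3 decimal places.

2.547 bits/symbol

Repeatedly combine the two least-probable nodes; the expected code length is the sum of the merged weights.
merge 1/64 + 5/64 → 3/32
merge 3/32 + 3/32 → 3/16
merge 1/8 + 9/64 → 17/64
merge 3/16 + 15/64 → 27/64
merge 17/64 + 5/16 → 37/64
merge 27/64 + 37/64 → 1
L = 3/32 + 3/16 + 17/64 + 27/64 + 37/64 + 1 = 163/64 ≈ 2.547 bits/symbol.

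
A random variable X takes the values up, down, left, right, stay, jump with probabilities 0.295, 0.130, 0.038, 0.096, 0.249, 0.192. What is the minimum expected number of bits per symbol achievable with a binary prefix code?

2.398 bits/symbol

Repeatedly combine the two least-probable nodes; the expected code length is the sum of the merged weights.
merge 19/500 + 12/125 → 67/500
merge 13/100 + 67/500 → 33/125
merge 24/125 + 249/1000 → 441/1000
merge 33/125 + 59/200 → 559/1000
merge 441/1000 + 559/1000 → 1
L = 67/500 + 33/125 + 441/1000 + 559/1000 + 1 = 1199/500 = 2.398 bits/symbol.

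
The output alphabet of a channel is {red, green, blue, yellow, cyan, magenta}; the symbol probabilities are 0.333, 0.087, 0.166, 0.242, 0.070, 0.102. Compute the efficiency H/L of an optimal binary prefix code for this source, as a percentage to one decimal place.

Entropy H = −Σ p log₂ p ≈ 2.3647 bits.
Huffman merges: 7/100+87/1000→157/1000; 51/500+157/1000→259/1000; 83/500+121/500→51/125; 259/1000+333/1000→74/125; 51/125+74/125→1. L = 302/125 ≈ 2.4160.
Efficiency = H/L = 2.3647/2.4160 = 97.9%.

97.9%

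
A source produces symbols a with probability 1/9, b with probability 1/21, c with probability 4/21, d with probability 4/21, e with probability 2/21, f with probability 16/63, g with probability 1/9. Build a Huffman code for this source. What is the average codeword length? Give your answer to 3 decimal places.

Repeatedly combine the two least-probable nodes; the expected code length is the sum of the merged weights.
merge 1/21 + 2/21 → 1/7
merge 1/9 + 1/9 → 2/9
merge 1/7 + 4/21 → 1/3
merge 4/21 + 2/9 → 26/63
merge 16/63 + 1/3 → 37/63
merge 26/63 + 37/63 → 1
L = 1/7 + 2/9 + 1/3 + 26/63 + 37/63 + 1 = 170/63 ≈ 2.698 bits/symbol.

2.698 bits/symbol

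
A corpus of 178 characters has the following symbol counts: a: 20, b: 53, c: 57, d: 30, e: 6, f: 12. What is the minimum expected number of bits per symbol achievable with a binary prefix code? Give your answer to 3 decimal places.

2.315 bits/symbol

Probabilities are the counts divided by 178.
Repeatedly combine the two least-probable nodes; the expected code length is the sum of the merged weights.
merge 3/89 + 6/89 → 9/89
merge 9/89 + 10/89 → 19/89
merge 15/89 + 19/89 → 34/89
merge 53/178 + 57/178 → 55/89
merge 34/89 + 55/89 → 1
L = 9/89 + 19/89 + 34/89 + 55/89 + 1 = 206/89 ≈ 2.315 bits/symbol.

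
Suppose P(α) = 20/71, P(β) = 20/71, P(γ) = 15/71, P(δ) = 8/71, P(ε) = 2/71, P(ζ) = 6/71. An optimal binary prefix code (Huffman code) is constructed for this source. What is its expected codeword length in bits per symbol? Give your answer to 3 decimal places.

2.338 bits/symbol

Repeatedly combine the two least-probable nodes; the expected code length is the sum of the merged weights.
merge 2/71 + 6/71 → 8/71
merge 8/71 + 8/71 → 16/71
merge 15/71 + 16/71 → 31/71
merge 20/71 + 20/71 → 40/71
merge 31/71 + 40/71 → 1
L = 8/71 + 16/71 + 31/71 + 40/71 + 1 = 166/71 ≈ 2.338 bits/symbol.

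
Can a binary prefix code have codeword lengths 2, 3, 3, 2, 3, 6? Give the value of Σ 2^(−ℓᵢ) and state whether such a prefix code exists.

0.890625; yes

With common denominator 2^6 = 64: Σ 2^(−ℓᵢ) = 16/64 + 8/64 + 8/64 + 16/64 + 8/64 + 1/64 = 57/64 = 0.890625.
Kraft's inequality requires Σ ≤ 1; here Σ = 0.890625 ≤ 1, so such a prefix code exists.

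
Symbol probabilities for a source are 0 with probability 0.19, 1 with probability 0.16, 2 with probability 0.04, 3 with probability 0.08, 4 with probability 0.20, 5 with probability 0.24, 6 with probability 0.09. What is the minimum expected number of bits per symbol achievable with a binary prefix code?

Repeatedly combine the two least-probable nodes; the expected code length is the sum of the merged weights.
merge 1/25 + 2/25 → 3/25
merge 9/100 + 3/25 → 21/100
merge 4/25 + 19/100 → 7/20
merge 1/5 + 21/100 → 41/100
merge 6/25 + 7/20 → 59/100
merge 41/100 + 59/100 → 1
L = 3/25 + 21/100 + 7/20 + 41/100 + 59/100 + 1 = 67/25 = 2.68 bits/symbol.

2.68 bits/symbol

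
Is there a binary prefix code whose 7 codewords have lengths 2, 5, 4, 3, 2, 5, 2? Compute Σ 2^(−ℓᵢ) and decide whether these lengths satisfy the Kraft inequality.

1; yes

With common denominator 2^5 = 32: Σ 2^(−ℓᵢ) = 8/32 + 1/32 + 2/32 + 4/32 + 8/32 + 1/32 + 8/32 = 32/32 = 1.
Kraft's inequality requires Σ ≤ 1; here Σ = 1 ≤ 1, so such a prefix code exists.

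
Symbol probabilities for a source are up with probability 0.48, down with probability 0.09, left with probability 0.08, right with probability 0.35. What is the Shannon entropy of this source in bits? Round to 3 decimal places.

H = −Σ pᵢ log₂ pᵢ.
−0.48·log₂(0.48) = 0.5083
−0.09·log₂(0.09) = 0.3127
−0.08·log₂(0.08) = 0.2915
−0.35·log₂(0.35) = 0.5301
Sum ≈ 1.6425 → 1.643 bits.

1.643 bits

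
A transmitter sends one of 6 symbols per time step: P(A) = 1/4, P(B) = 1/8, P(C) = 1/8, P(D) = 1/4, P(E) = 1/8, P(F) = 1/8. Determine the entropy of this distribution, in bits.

2.5 bits

Each probability is a power of 1/2, so log₂(1/p) is an integer.
H = Σ p·log₂(1/p) = 1/4·2 + 1/8·3 + 1/8·3 + 1/4·2 + 1/8·3 + 1/8·3 = 2.5 bits.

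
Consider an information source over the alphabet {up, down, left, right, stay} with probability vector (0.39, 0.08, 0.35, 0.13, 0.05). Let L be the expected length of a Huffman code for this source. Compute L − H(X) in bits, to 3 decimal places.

0.050 bits

Entropy H = −Σ p log₂ p ≈ 1.9501 bits.
Huffman merges: 1/20+2/25→13/100; 13/100+13/100→13/50; 13/50+7/20→61/100; 39/100+61/100→1. L = 2 ≈ 2.0000.
L − H = 2.0000 − 1.9501 = 0.050 bits.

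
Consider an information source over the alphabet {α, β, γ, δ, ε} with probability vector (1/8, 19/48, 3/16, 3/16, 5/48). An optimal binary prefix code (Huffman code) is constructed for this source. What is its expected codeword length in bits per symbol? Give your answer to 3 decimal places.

Repeatedly combine the two least-probable nodes; the expected code length is the sum of the merged weights.
merge 5/48 + 1/8 → 11/48
merge 3/16 + 3/16 → 3/8
merge 11/48 + 3/8 → 29/48
merge 19/48 + 29/48 → 1
L = 11/48 + 3/8 + 29/48 + 1 = 53/24 ≈ 2.208 bits/symbol.

2.208 bits/symbol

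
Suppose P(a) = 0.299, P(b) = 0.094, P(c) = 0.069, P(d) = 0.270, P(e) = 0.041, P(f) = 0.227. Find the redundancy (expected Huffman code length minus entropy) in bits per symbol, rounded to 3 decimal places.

Entropy H = −Σ p log₂ p ≈ 2.2922 bits.
Huffman merges: 41/1000+69/1000→11/100; 47/500+11/100→51/250; 51/250+227/1000→431/1000; 27/100+299/1000→569/1000; 431/1000+569/1000→1. L = 1157/500 ≈ 2.3140.
L − H = 2.3140 − 2.2922 = 0.022 bits.

0.022 bits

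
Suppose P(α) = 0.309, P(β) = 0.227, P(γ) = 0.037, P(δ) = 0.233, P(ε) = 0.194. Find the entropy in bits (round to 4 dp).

H = −Σ pᵢ log₂ pᵢ.
−0.309·log₂(0.309) = 0.5235
−0.227·log₂(0.227) = 0.4856
−0.037·log₂(0.037) = 0.1760
−0.233·log₂(0.233) = 0.4897
−0.194·log₂(0.194) = 0.4590
Sum ≈ 2.1338 → 2.1338 bits.

2.1338 bits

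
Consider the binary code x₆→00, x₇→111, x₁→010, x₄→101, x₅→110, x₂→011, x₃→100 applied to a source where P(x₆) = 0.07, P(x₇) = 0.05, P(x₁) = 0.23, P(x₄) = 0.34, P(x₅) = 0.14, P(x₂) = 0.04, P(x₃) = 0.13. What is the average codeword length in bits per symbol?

L̄ = Σ pᵢ·ℓᵢ = 0.07·2 + 0.05·3 + 0.23·3 + 0.34·3 + 0.14·3 + 0.04·3 + 0.13·3 = 2.93 bits/symbol.

2.93 bits/symbol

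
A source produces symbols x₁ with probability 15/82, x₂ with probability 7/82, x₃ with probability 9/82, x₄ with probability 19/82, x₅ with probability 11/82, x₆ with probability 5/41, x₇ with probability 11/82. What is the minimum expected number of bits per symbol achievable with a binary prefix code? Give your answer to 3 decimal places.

2.768 bits/symbol

Repeatedly combine the two least-probable nodes; the expected code length is the sum of the merged weights.
merge 7/82 + 9/82 → 8/41
merge 5/41 + 11/82 → 21/82
merge 11/82 + 15/82 → 13/41
merge 8/41 + 19/82 → 35/82
merge 21/82 + 13/41 → 47/82
merge 35/82 + 47/82 → 1
L = 8/41 + 21/82 + 13/41 + 35/82 + 47/82 + 1 = 227/82 ≈ 2.768 bits/symbol.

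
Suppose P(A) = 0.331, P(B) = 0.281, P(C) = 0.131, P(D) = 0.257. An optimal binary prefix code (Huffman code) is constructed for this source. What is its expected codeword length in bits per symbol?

Repeatedly combine the two least-probable nodes; the expected code length is the sum of the merged weights.
merge 131/1000 + 257/1000 → 97/250
merge 281/1000 + 331/1000 → 153/250
merge 97/250 + 153/250 → 1
L = 97/250 + 153/250 + 1 = 2 bits/symbol.

2 bits/symbol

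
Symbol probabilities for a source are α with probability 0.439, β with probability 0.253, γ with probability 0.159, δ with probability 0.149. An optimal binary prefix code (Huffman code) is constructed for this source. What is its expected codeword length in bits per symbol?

1.869 bits/symbol

Repeatedly combine the two least-probable nodes; the expected code length is the sum of the merged weights.
merge 149/1000 + 159/1000 → 77/250
merge 253/1000 + 77/250 → 561/1000
merge 439/1000 + 561/1000 → 1
L = 77/250 + 561/1000 + 1 = 1869/1000 = 1.869 bits/symbol.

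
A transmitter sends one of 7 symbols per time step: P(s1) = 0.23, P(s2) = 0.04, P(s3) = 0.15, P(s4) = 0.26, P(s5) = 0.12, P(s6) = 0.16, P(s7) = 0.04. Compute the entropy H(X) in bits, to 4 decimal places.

H = −Σ pᵢ log₂ pᵢ.
−0.23·log₂(0.23) = 0.4877
−0.04·log₂(0.04) = 0.1858
−0.15·log₂(0.15) = 0.4105
−0.26·log₂(0.26) = 0.5053
−0.12·log₂(0.12) = 0.3671
−0.16·log₂(0.16) = 0.4230
−0.04·log₂(0.04) = 0.1858
Sum ≈ 2.5651 → 2.5651 bits.

2.5651 bits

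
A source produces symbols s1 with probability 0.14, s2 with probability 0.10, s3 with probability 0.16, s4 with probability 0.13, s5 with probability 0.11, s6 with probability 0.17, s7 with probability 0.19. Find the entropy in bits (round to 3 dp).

2.775 bits

H = −Σ pᵢ log₂ pᵢ.
−0.14·log₂(0.14) = 0.3971
−0.10·log₂(0.10) = 0.3322
−0.16·log₂(0.16) = 0.4230
−0.13·log₂(0.13) = 0.3826
−0.11·log₂(0.11) = 0.3503
−0.17·log₂(0.17) = 0.4346
−0.19·log₂(0.19) = 0.4552
Sum ≈ 2.7751 → 2.775 bits.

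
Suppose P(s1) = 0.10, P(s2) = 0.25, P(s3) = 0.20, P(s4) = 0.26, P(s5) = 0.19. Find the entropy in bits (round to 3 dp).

2.257 bits

H = −Σ pᵢ log₂ pᵢ.
−0.10·log₂(0.10) = 0.3322
−0.25·log₂(0.25) = 0.5000
−0.20·log₂(0.20) = 0.4644
−0.26·log₂(0.26) = 0.5053
−0.19·log₂(0.19) = 0.4552
Sum ≈ 2.2571 → 2.257 bits.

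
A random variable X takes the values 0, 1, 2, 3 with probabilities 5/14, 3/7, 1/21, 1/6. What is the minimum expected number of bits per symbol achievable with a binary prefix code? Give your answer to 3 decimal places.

1.786 bits/symbol

Repeatedly combine the two least-probable nodes; the expected code length is the sum of the merged weights.
merge 1/21 + 1/6 → 3/14
merge 3/14 + 5/14 → 4/7
merge 3/7 + 4/7 → 1
L = 3/14 + 4/7 + 1 = 25/14 ≈ 1.786 bits/symbol.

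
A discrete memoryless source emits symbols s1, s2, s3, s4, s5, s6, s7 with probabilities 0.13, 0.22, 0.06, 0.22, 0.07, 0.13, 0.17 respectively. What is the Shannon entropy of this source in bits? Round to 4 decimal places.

2.6731 bits

H = −Σ pᵢ log₂ pᵢ.
−0.13·log₂(0.13) = 0.3826
−0.22·log₂(0.22) = 0.4806
−0.06·log₂(0.06) = 0.2435
−0.22·log₂(0.22) = 0.4806
−0.07·log₂(0.07) = 0.2686
−0.13·log₂(0.13) = 0.3826
−0.17·log₂(0.17) = 0.4346
Sum ≈ 2.6731 → 2.6731 bits.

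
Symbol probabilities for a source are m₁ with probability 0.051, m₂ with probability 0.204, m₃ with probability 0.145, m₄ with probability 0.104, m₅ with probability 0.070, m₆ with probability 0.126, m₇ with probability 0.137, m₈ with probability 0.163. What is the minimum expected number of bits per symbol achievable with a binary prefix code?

2.917 bits/symbol

Repeatedly combine the two least-probable nodes; the expected code length is the sum of the merged weights.
merge 51/1000 + 7/100 → 121/1000
merge 13/125 + 121/1000 → 9/40
merge 63/500 + 137/1000 → 263/1000
merge 29/200 + 163/1000 → 77/250
merge 51/250 + 9/40 → 429/1000
merge 263/1000 + 77/250 → 571/1000
merge 429/1000 + 571/1000 → 1
L = 121/1000 + 9/40 + 263/1000 + 77/250 + 429/1000 + 571/1000 + 1 = 2917/1000 = 2.917 bits/symbol.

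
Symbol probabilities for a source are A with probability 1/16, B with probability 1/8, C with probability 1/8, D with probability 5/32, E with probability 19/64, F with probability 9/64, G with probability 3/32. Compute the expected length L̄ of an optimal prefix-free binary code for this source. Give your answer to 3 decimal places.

Repeatedly combine the two least-probable nodes; the expected code length is the sum of the merged weights.
merge 1/16 + 3/32 → 5/32
merge 1/8 + 1/8 → 1/4
merge 9/64 + 5/32 → 19/64
merge 5/32 + 1/4 → 13/32
merge 19/64 + 19/64 → 19/32
merge 13/32 + 19/32 → 1
L = 5/32 + 1/4 + 19/64 + 13/32 + 19/32 + 1 = 173/64 ≈ 2.703 bits/symbol.

2.703 bits/symbol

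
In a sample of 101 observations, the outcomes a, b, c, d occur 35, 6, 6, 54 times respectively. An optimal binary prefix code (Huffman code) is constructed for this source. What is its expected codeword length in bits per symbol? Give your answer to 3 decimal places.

Probabilities are the counts divided by 101.
Repeatedly combine the two least-probable nodes; the expected code length is the sum of the merged weights.
merge 6/101 + 6/101 → 12/101
merge 12/101 + 35/101 → 47/101
merge 47/101 + 54/101 → 1
L = 12/101 + 47/101 + 1 = 160/101 ≈ 1.584 bits/symbol.

1.584 bits/symbol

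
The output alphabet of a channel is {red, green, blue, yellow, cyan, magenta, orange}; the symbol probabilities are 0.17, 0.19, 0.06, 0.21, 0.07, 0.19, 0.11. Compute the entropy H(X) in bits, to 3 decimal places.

2.680 bits

H = −Σ pᵢ log₂ pᵢ.
−0.17·log₂(0.17) = 0.4346
−0.19·log₂(0.19) = 0.4552
−0.06·log₂(0.06) = 0.2435
−0.21·log₂(0.21) = 0.4728
−0.07·log₂(0.07) = 0.2686
−0.19·log₂(0.19) = 0.4552
−0.11·log₂(0.11) = 0.3503
Sum ≈ 2.6802 → 2.680 bits.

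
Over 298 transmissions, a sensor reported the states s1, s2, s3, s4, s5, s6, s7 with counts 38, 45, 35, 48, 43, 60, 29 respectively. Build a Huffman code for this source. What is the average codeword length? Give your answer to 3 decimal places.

Probabilities are the counts divided by 298.
Repeatedly combine the two least-probable nodes; the expected code length is the sum of the merged weights.
merge 29/298 + 35/298 → 32/149
merge 19/149 + 43/298 → 81/298
merge 45/298 + 24/149 → 93/298
merge 30/149 + 32/149 → 62/149
merge 81/298 + 93/298 → 87/149
merge 62/149 + 87/149 → 1
L = 32/149 + 81/298 + 93/298 + 62/149 + 87/149 + 1 = 417/149 ≈ 2.799 bits/symbol.

2.799 bits/symbol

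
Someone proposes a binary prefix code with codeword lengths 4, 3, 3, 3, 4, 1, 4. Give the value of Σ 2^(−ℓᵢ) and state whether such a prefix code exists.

With common denominator 2^4 = 16: Σ 2^(−ℓᵢ) = 1/16 + 2/16 + 2/16 + 2/16 + 1/16 + 8/16 + 1/16 = 17/16 = 1.0625.
Kraft's inequality requires Σ ≤ 1; here Σ = 1.0625 > 1, so no such prefix code exists.

1.0625; no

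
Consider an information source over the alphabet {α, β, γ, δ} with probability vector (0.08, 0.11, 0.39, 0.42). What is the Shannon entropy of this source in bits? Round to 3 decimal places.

H = −Σ pᵢ log₂ pᵢ.
−0.08·log₂(0.08) = 0.2915
−0.11·log₂(0.11) = 0.3503
−0.39·log₂(0.39) = 0.5298
−0.42·log₂(0.42) = 0.5256
Sum ≈ 1.6972 → 1.697 bits.

1.697 bits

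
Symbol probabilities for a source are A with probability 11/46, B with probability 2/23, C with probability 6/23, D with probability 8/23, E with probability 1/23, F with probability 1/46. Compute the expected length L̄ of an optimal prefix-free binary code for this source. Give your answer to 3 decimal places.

Repeatedly combine the two least-probable nodes; the expected code length is the sum of the merged weights.
merge 1/46 + 1/23 → 3/46
merge 3/46 + 2/23 → 7/46
merge 7/46 + 11/46 → 9/23
merge 6/23 + 8/23 → 14/23
merge 9/23 + 14/23 → 1
L = 3/46 + 7/46 + 9/23 + 14/23 + 1 = 51/23 ≈ 2.217 bits/symbol.

2.217 bits/symbol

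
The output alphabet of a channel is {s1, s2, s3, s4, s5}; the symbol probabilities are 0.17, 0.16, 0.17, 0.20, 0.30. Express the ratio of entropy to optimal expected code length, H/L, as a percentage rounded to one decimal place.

97.8%

Entropy H = −Σ p log₂ p ≈ 2.2777 bits.
Huffman merges: 4/25+17/100→33/100; 17/100+1/5→37/100; 3/10+33/100→63/100; 37/100+63/100→1. L = 233/100 ≈ 2.3300.
Efficiency = H/L = 2.2777/2.3300 = 97.8%.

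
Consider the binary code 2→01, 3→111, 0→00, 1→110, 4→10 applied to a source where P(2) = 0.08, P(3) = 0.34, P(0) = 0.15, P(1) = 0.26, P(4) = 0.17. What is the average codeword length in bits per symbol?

L̄ = Σ pᵢ·ℓᵢ = 0.08·2 + 0.34·3 + 0.15·2 + 0.26·3 + 0.17·2 = 2.6 bits/symbol.

2.6 bits/symbol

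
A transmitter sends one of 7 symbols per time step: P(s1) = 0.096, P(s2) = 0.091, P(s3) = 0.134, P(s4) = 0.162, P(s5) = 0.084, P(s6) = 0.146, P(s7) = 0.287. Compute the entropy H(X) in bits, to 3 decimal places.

H = −Σ pᵢ log₂ pᵢ.
−0.096·log₂(0.096) = 0.3246
−0.091·log₂(0.091) = 0.3147
−0.134·log₂(0.134) = 0.3886
−0.162·log₂(0.162) = 0.4254
−0.084·log₂(0.084) = 0.3002
−0.146·log₂(0.146) = 0.4053
−0.287·log₂(0.287) = 0.5169
Sum ≈ 2.6755 → 2.676 bits.

2.676 bits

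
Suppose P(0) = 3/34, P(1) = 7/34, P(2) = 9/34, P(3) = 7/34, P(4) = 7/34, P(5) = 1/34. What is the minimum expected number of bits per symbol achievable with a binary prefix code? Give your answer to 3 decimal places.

2.441 bits/symbol

Repeatedly combine the two least-probable nodes; the expected code length is the sum of the merged weights.
merge 1/34 + 3/34 → 2/17
merge 2/17 + 7/34 → 11/34
merge 7/34 + 7/34 → 7/17
merge 9/34 + 11/34 → 10/17
merge 7/17 + 10/17 → 1
L = 2/17 + 11/34 + 7/17 + 10/17 + 1 = 83/34 ≈ 2.441 bits/symbol.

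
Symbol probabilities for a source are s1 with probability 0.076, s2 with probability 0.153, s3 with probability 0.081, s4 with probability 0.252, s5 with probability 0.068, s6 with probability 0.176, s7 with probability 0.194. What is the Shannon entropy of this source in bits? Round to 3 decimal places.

2.656 bits

H = −Σ pᵢ log₂ pᵢ.
−0.076·log₂(0.076) = 0.2826
−0.153·log₂(0.153) = 0.4144
−0.081·log₂(0.081) = 0.2937
−0.252·log₂(0.252) = 0.5011
−0.068·log₂(0.068) = 0.2637
−0.176·log₂(0.176) = 0.4411
−0.194·log₂(0.194) = 0.4590
Sum ≈ 2.6556 → 2.656 bits.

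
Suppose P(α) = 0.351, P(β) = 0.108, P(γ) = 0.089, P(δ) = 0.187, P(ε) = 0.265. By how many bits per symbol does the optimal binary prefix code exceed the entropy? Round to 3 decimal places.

Entropy H = −Σ p log₂ p ≈ 2.1476 bits.
Huffman merges: 89/1000+27/250→197/1000; 187/1000+197/1000→48/125; 53/200+351/1000→77/125; 48/125+77/125→1. L = 2197/1000 ≈ 2.1970.
L − H = 2.1970 − 2.1476 = 0.049 bits.

0.049 bits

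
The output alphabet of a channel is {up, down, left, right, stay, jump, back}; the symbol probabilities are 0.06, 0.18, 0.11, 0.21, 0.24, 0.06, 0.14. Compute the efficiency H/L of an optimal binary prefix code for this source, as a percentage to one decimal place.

99.1%

Entropy H = −Σ p log₂ p ≈ 2.6467 bits.
Huffman merges: 3/50+3/50→3/25; 11/100+3/25→23/100; 7/50+9/50→8/25; 21/100+23/100→11/25; 6/25+8/25→14/25; 11/25+14/25→1. L = 267/100 ≈ 2.6700.
Efficiency = H/L = 2.6467/2.6700 = 99.1%.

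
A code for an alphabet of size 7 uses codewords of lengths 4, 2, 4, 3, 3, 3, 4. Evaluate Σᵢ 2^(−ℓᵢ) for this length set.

0.8125

With common denominator 2^4 = 16: Σ 2^(−ℓᵢ) = 1/16 + 4/16 + 1/16 + 2/16 + 2/16 + 2/16 + 1/16 = 13/16 = 0.8125.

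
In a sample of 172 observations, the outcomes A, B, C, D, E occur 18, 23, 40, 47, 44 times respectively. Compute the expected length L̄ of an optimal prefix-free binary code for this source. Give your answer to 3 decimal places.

Probabilities are the counts divided by 172.
Repeatedly combine the two least-probable nodes; the expected code length is the sum of the merged weights.
merge 9/86 + 23/172 → 41/172
merge 10/43 + 41/172 → 81/172
merge 11/43 + 47/172 → 91/172
merge 81/172 + 91/172 → 1
L = 41/172 + 81/172 + 91/172 + 1 = 385/172 ≈ 2.238 bits/symbol.

2.238 bits/symbol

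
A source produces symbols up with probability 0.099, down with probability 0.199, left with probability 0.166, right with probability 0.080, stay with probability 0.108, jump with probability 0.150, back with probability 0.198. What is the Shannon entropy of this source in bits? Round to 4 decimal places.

H = −Σ pᵢ log₂ pᵢ.
−0.099·log₂(0.099) = 0.3303
−0.199·log₂(0.199) = 0.4635
−0.166·log₂(0.166) = 0.4301
−0.080·log₂(0.080) = 0.2915
−0.108·log₂(0.108) = 0.3468
−0.150·log₂(0.150) = 0.4105
−0.198·log₂(0.198) = 0.4626
Sum ≈ 2.7353 → 2.7353 bits.

2.7353 bits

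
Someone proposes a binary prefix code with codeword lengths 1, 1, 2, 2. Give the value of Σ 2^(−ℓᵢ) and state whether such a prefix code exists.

1.5; no

With common denominator 2^2 = 4: Σ 2^(−ℓᵢ) = 2/4 + 2/4 + 1/4 + 1/4 = 6/4 = 1.5.
Kraft's inequality requires Σ ≤ 1; here Σ = 1.5 > 1, so no such prefix code exists.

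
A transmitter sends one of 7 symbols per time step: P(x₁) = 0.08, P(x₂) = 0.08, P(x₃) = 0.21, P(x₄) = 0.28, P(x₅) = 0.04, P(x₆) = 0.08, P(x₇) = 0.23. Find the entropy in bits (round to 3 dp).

2.535 bits

H = −Σ pᵢ log₂ pᵢ.
−0.08·log₂(0.08) = 0.2915
−0.08·log₂(0.08) = 0.2915
−0.21·log₂(0.21) = 0.4728
−0.28·log₂(0.28) = 0.5142
−0.04·log₂(0.04) = 0.1858
−0.08·log₂(0.08) = 0.2915
−0.23·log₂(0.23) = 0.4877
Sum ≈ 2.5350 → 2.535 bits.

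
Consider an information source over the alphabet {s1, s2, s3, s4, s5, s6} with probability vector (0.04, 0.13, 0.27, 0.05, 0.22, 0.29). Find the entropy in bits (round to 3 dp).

H = −Σ pᵢ log₂ pᵢ.
−0.04·log₂(0.04) = 0.1858
−0.13·log₂(0.13) = 0.3826
−0.27·log₂(0.27) = 0.5100
−0.05·log₂(0.05) = 0.2161
−0.22·log₂(0.22) = 0.4806
−0.29·log₂(0.29) = 0.5179
Sum ≈ 2.2930 → 2.293 bits.

2.293 bits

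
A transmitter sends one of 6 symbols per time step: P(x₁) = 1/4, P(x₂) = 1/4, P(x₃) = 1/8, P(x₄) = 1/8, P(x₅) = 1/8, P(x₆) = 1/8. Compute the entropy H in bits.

2.5 bits

Each probability is a power of 1/2, so log₂(1/p) is an integer.
H = Σ p·log₂(1/p) = 1/4·2 + 1/4·2 + 1/8·3 + 1/8·3 + 1/8·3 + 1/8·3 = 2.5 bits.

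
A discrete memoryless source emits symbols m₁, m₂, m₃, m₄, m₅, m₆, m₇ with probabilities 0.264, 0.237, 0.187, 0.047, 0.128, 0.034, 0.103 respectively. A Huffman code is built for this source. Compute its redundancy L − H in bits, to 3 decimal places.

Entropy H = −Σ p log₂ p ≈ 2.5424 bits.
Huffman merges: 17/500+47/1000→81/1000; 81/1000+103/1000→23/125; 16/125+23/125→39/125; 187/1000+237/1000→53/125; 33/125+39/125→72/125; 53/125+72/125→1. L = 2577/1000 ≈ 2.5770.
L − H = 2.5770 − 2.5424 = 0.035 bits.

0.035 bits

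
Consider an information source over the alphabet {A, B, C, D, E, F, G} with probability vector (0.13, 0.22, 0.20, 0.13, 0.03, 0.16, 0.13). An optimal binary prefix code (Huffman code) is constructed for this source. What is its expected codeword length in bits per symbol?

Repeatedly combine the two least-probable nodes; the expected code length is the sum of the merged weights.
merge 3/100 + 13/100 → 4/25
merge 13/100 + 13/100 → 13/50
merge 4/25 + 4/25 → 8/25
merge 1/5 + 11/50 → 21/50
merge 13/50 + 8/25 → 29/50
merge 21/50 + 29/50 → 1
L = 4/25 + 13/50 + 8/25 + 21/50 + 29/50 + 1 = 137/50 = 2.74 bits/symbol.

2.74 bits/symbol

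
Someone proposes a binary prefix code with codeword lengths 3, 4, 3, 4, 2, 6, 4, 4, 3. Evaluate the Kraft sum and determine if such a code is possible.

With common denominator 2^6 = 64: Σ 2^(−ℓᵢ) = 8/64 + 4/64 + 8/64 + 4/64 + 16/64 + 1/64 + 4/64 + 4/64 + 8/64 = 57/64 = 0.890625.
Kraft's inequality requires Σ ≤ 1; here Σ = 0.890625 ≤ 1, so such a prefix code exists.

0.890625; yes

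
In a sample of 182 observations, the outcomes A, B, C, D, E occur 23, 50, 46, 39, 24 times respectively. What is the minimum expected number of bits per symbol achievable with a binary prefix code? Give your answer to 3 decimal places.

Probabilities are the counts divided by 182.
Repeatedly combine the two least-probable nodes; the expected code length is the sum of the merged weights.
merge 23/182 + 12/91 → 47/182
merge 3/14 + 23/91 → 85/182
merge 47/182 + 25/91 → 97/182
merge 85/182 + 97/182 → 1
L = 47/182 + 85/182 + 97/182 + 1 = 411/182 ≈ 2.258 bits/symbol.

2.258 bits/symbol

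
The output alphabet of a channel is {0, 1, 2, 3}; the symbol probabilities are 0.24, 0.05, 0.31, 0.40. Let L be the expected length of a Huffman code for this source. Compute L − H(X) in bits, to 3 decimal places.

0.127 bits

Entropy H = −Σ p log₂ p ≈ 1.7628 bits.
Huffman merges: 1/20+6/25→29/100; 29/100+31/100→3/5; 2/5+3/5→1. L = 189/100 ≈ 1.8900.
L − H = 1.8900 − 1.7628 = 0.127 bits.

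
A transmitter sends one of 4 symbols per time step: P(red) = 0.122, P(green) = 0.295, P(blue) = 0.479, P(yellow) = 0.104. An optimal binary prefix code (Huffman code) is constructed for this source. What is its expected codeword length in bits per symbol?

1.747 bits/symbol

Repeatedly combine the two least-probable nodes; the expected code length is the sum of the merged weights.
merge 13/125 + 61/500 → 113/500
merge 113/500 + 59/200 → 521/1000
merge 479/1000 + 521/1000 → 1
L = 113/500 + 521/1000 + 1 = 1747/1000 = 1.747 bits/symbol.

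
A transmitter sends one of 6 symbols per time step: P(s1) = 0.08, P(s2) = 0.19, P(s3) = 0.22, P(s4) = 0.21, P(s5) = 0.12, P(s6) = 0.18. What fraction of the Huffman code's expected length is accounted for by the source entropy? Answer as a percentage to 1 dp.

97.8%

Entropy H = −Σ p log₂ p ≈ 2.5125 bits.
Huffman merges: 2/25+3/25→1/5; 9/50+19/100→37/100; 1/5+21/100→41/100; 11/50+37/100→59/100; 41/100+59/100→1. L = 257/100 ≈ 2.5700.
Efficiency = H/L = 2.5125/2.5700 = 97.8%.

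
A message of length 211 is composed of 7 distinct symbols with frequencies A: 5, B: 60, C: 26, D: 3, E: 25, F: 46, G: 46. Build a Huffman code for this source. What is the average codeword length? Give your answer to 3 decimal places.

Probabilities are the counts divided by 211.
Repeatedly combine the two least-probable nodes; the expected code length is the sum of the merged weights.
merge 3/211 + 5/211 → 8/211
merge 8/211 + 25/211 → 33/211
merge 26/211 + 33/211 → 59/211
merge 46/211 + 46/211 → 92/211
merge 59/211 + 60/211 → 119/211
merge 92/211 + 119/211 → 1
L = 8/211 + 33/211 + 59/211 + 92/211 + 119/211 + 1 = 522/211 ≈ 2.474 bits/symbol.

2.474 bits/symbol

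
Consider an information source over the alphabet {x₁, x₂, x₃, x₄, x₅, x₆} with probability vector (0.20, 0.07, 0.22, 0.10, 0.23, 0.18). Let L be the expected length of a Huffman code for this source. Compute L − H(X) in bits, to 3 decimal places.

0.041 bits

Entropy H = −Σ p log₂ p ≈ 2.4787 bits.
Huffman merges: 7/100+1/10→17/100; 17/100+9/50→7/20; 1/5+11/50→21/50; 23/100+7/20→29/50; 21/50+29/50→1. L = 63/25 ≈ 2.5200.
L − H = 2.5200 − 2.4787 = 0.041 bits.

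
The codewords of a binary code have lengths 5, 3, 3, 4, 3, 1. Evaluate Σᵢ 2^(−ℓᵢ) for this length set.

With common denominator 2^5 = 32: Σ 2^(−ℓᵢ) = 1/32 + 4/32 + 4/32 + 2/32 + 4/32 + 16/32 = 31/32 = 0.96875.

0.96875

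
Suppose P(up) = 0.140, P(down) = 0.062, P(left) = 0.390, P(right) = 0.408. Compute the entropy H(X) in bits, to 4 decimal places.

1.7033 bits

H = −Σ pᵢ log₂ pᵢ.
−0.140·log₂(0.140) = 0.3971
−0.062·log₂(0.062) = 0.2487
−0.390·log₂(0.390) = 0.5298
−0.408·log₂(0.408) = 0.5277
Sum ≈ 1.7033 → 1.7033 bits.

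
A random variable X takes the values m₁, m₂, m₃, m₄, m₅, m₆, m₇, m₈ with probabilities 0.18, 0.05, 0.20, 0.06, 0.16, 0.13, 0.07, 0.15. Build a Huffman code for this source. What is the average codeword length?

Repeatedly combine the two least-probable nodes; the expected code length is the sum of the merged weights.
merge 1/20 + 3/50 → 11/100
merge 7/100 + 11/100 → 9/50
merge 13/100 + 3/20 → 7/25
merge 4/25 + 9/50 → 17/50
merge 9/50 + 1/5 → 19/50
merge 7/25 + 17/50 → 31/50
merge 19/50 + 31/50 → 1
L = 11/100 + 9/50 + 7/25 + 17/50 + 19/50 + 31/50 + 1 = 291/100 = 2.91 bits/symbol.

2.91 bits/symbol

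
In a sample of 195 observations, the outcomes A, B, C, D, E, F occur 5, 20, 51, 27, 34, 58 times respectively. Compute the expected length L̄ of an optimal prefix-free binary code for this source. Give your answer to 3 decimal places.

Probabilities are the counts divided by 195.
Repeatedly combine the two least-probable nodes; the expected code length is the sum of the merged weights.
merge 1/39 + 4/39 → 5/39
merge 5/39 + 9/65 → 4/15
merge 34/195 + 17/65 → 17/39
merge 4/15 + 58/195 → 22/39
merge 17/39 + 22/39 → 1
L = 5/39 + 4/15 + 17/39 + 22/39 + 1 = 467/195 ≈ 2.395 bits/symbol.

2.395 bits/symbol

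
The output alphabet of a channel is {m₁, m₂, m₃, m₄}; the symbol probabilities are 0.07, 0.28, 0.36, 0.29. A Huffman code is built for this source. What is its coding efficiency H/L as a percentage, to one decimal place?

92.0%

Entropy H = −Σ p log₂ p ≈ 1.8313 bits.
Huffman merges: 7/100+7/25→7/20; 29/100+7/20→16/25; 9/25+16/25→1. L = 199/100 ≈ 1.9900.
Efficiency = H/L = 1.8313/1.9900 = 92.0%.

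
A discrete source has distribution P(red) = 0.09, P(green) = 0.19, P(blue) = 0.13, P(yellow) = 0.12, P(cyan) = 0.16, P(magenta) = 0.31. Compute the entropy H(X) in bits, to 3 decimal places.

H = −Σ pᵢ log₂ pᵢ.
−0.09·log₂(0.09) = 0.3127
−0.19·log₂(0.19) = 0.4552
−0.13·log₂(0.13) = 0.3826
−0.12·log₂(0.12) = 0.3671
−0.16·log₂(0.16) = 0.4230
−0.31·log₂(0.31) = 0.5238
Sum ≈ 2.4644 → 2.464 bits.

2.464 bits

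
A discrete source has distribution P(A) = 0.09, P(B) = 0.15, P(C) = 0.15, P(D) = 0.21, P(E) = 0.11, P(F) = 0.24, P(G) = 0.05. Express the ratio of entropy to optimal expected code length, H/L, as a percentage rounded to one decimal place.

Entropy H = −Σ p log₂ p ≈ 2.6671 bits.
Huffman merges: 1/20+9/100→7/50; 11/100+7/50→1/4; 3/20+3/20→3/10; 21/100+6/25→9/20; 1/4+3/10→11/20; 9/20+11/20→1. L = 269/100 ≈ 2.6900.
Efficiency = H/L = 2.6671/2.6900 = 99.1%.

99.1%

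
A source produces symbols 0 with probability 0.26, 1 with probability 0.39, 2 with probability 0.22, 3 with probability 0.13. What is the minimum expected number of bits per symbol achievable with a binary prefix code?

1.96 bits/symbol

Repeatedly combine the two least-probable nodes; the expected code length is the sum of the merged weights.
merge 13/100 + 11/50 → 7/20
merge 13/50 + 7/20 → 61/100
merge 39/100 + 61/100 → 1
L = 7/20 + 61/100 + 1 = 49/25 = 1.96 bits/symbol.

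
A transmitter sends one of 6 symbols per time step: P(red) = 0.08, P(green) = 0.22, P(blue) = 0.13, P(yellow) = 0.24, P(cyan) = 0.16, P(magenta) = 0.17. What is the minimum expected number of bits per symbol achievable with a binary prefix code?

2.54 bits/symbol

Repeatedly combine the two least-probable nodes; the expected code length is the sum of the merged weights.
merge 2/25 + 13/100 → 21/100
merge 4/25 + 17/100 → 33/100
merge 21/100 + 11/50 → 43/100
merge 6/25 + 33/100 → 57/100
merge 43/100 + 57/100 → 1
L = 21/100 + 33/100 + 43/100 + 57/100 + 1 = 127/50 = 2.54 bits/symbol.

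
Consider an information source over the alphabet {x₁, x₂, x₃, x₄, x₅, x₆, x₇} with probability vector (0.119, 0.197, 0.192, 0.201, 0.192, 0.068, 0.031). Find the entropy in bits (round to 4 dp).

H = −Σ pᵢ log₂ pᵢ.
−0.119·log₂(0.119) = 0.3654
−0.197·log₂(0.197) = 0.4617
−0.192·log₂(0.192) = 0.4571
−0.201·log₂(0.201) = 0.4653
−0.192·log₂(0.192) = 0.4571
−0.068·log₂(0.068) = 0.2637
−0.031·log₂(0.031) = 0.1554
Sum ≈ 2.6257 → 2.6257 bits.

2.6257 bits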